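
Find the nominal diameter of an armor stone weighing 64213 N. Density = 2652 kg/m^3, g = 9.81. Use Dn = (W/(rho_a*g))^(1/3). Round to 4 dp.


V = W / (rho_a * g)
V = 64213 / (2652 * 9.81)
V = 64213 / 26016.12
V = 2.468200 m^3
Dn = V^(1/3) = 2.468200^(1/3)
Dn = 1.3514 m

1.3514


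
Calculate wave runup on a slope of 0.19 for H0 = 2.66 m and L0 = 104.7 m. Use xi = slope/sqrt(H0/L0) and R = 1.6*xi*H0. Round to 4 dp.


xi = slope / sqrt(H0/L0)
H0/L0 = 2.66/104.7 = 0.025406
sqrt(0.025406) = 0.159392
xi = 0.19 / 0.159392 = 1.192027
R = 1.6 * xi * H0 = 1.6 * 1.192027 * 2.66
R = 5.0733 m

5.0733


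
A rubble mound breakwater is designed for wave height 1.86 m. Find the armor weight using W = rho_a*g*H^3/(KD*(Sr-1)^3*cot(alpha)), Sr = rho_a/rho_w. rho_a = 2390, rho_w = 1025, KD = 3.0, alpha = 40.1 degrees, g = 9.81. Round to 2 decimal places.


Sr = rho_a / rho_w = 2390 / 1025 = 2.331707
(Sr - 1) = 1.331707
(Sr - 1)^3 = 2.361709
cot(40.1) = 1 / tan(40.1) = 1 / 0.842078 = 1.187538
Numerator = 2390 * 9.81 * 1.86^3 = 150870.9903
Denominator = 3.0 * 2.361709 * 1.187538 = 8.413858
W = 150870.9903 / 8.413858
W = 17931.25 N

17931.25


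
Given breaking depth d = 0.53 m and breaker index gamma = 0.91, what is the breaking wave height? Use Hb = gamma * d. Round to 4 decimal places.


Hb = gamma * d
Hb = 0.91 * 0.53
Hb = 0.4823 m

0.4823


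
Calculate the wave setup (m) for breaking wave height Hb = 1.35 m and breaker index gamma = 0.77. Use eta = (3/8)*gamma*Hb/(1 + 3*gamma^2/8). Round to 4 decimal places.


eta = (3/8) * gamma * Hb / (1 + 3*gamma^2/8)
Numerator = (3/8) * 0.77 * 1.35 = 0.389813
Denominator = 1 + 3*0.77^2/8 = 1 + 0.222338 = 1.222338
eta = 0.389813 / 1.222338
eta = 0.3189 m

0.3189


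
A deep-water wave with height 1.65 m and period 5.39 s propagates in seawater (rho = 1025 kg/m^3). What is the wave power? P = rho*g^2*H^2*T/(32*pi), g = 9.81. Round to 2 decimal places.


P = rho * g^2 * H^2 * T / (32 * pi)
P = 1025 * 9.81^2 * 1.65^2 * 5.39 / (32 * pi)
P = 1025 * 96.2361 * 2.7225 * 5.39 / 100.53096
P = 14398.55 W/m

14398.55


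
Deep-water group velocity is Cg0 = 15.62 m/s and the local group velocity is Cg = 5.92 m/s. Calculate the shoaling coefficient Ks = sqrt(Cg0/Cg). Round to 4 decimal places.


Ks = sqrt(Cg0 / Cg)
Ks = sqrt(15.62 / 5.92)
Ks = sqrt(2.6385)
Ks = 1.6244

1.6244


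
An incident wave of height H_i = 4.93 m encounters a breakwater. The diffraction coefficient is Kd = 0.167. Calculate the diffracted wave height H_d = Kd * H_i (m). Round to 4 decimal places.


H_d = Kd * H_i
H_d = 0.167 * 4.93
H_d = 0.8233 m

0.8233


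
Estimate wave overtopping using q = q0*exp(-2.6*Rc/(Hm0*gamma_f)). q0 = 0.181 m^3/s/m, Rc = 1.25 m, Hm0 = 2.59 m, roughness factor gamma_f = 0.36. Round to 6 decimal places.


q = q0 * exp(-2.6 * Rc / (Hm0 * gamma_f))
Exponent = -2.6 * 1.25 / (2.59 * 0.36)
= -2.6 * 1.25 / 0.9324
= -3.485628
exp(-3.485628) = 0.030634
q = 0.181 * 0.030634
q = 0.005545 m^3/s/m

0.005545


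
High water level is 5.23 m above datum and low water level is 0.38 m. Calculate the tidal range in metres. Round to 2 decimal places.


Tidal range = High water - Low water
Tidal range = 5.23 - (0.38)
Tidal range = 4.85 m

4.85


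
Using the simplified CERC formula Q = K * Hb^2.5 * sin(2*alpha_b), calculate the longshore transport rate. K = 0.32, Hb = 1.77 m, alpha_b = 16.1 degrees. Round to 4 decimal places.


Q = K * Hb^2.5 * sin(2 * alpha_b)
Hb^2.5 = 1.77^2.5 = 4.168052
sin(2 * 16.1) = sin(32.2) = 0.532876
Q = 0.32 * 4.168052 * 0.532876
Q = 0.7107 m^3/s

0.7107


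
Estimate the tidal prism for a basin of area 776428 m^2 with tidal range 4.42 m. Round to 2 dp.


Tidal prism = Area * Tidal range
P = 776428 * 4.42
P = 3431811.76 m^3

3431811.76


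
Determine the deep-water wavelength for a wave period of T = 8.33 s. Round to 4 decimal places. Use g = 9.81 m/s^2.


L0 = g * T^2 / (2 * pi)
L0 = 9.81 * 8.33^2 / (2 * pi)
L0 = 9.81 * 69.3889 / 6.28319
L0 = 680.7051 / 6.28319
L0 = 108.3376 m

108.3376


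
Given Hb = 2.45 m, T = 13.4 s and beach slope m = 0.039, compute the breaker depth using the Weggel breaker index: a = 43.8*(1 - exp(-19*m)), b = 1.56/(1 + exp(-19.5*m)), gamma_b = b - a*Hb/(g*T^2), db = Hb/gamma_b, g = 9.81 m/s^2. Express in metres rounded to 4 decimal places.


a = 43.8 * (1 - exp(-19 * m))
exp(-19 * 0.039) = exp(-0.7410) = 0.476637
a = 43.8 * (1 - 0.476637) = 22.923298
b = 1.56 / (1 + exp(-19.5 * m))
exp(-19.5 * 0.039) = exp(-0.7605) = 0.467433
b = 1.56 / (1 + 0.467433) = 1.063081
Hb / (g * T^2) = 2.45 / (9.81 * 13.4^2) = 2.45 / 1761.4836 = 0.00139087
gamma_b = b - a * Hb/(g*T^2) = 1.063081 - 22.923298 * 0.00139087 = 1.031198
db = Hb / gamma_b = 2.45 / 1.031198
db = 2.3759 m

2.3759


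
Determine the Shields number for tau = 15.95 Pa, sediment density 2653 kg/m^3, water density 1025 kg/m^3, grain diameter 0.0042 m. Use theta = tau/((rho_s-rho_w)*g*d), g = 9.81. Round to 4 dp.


theta = tau / ((rho_s - rho_w) * g * d)
rho_s - rho_w = 2653 - 1025 = 1628
Denominator = 1628 * 9.81 * 0.0042 = 67.076856
theta = 15.95 / 67.076856
theta = 0.2378

0.2378


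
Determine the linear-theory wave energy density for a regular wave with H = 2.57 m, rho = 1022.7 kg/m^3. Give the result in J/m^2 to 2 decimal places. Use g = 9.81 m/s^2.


E = (1/8) * rho * g * H^2
E = (1/8) * 1022.7 * 9.81 * 2.57^2
E = 0.125 * 1022.7 * 9.81 * 6.6049
E = 8283.11 J/m^2

8283.11


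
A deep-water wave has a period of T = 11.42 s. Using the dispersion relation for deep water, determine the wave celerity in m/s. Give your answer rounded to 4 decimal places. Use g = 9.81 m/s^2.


We use the deep-water celerity formula:
C = g * T / (2 * pi)
C = 9.81 * 11.42 / (2 * 3.14159...)
C = 112.030200 / 6.283185
C = 17.8302 m/s

17.8302


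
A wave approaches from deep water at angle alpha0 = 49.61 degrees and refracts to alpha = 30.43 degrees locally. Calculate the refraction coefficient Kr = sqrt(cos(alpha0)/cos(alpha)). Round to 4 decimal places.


Kr = sqrt(cos(alpha0) / cos(alpha))
cos(49.61) = 0.647987
cos(30.43) = 0.862249
Kr = sqrt(0.647987 / 0.862249)
Kr = sqrt(0.751508)
Kr = 0.8669

0.8669


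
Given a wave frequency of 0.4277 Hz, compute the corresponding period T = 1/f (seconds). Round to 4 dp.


T = 1 / f
T = 1 / 0.4277
T = 2.3381 s

2.3381


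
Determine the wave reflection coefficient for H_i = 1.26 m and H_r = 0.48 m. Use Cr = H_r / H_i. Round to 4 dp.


Cr = H_r / H_i
Cr = 0.48 / 1.26
Cr = 0.3810

0.3810


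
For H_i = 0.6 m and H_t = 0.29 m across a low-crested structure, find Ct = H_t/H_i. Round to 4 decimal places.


Ct = H_t / H_i
Ct = 0.29 / 0.6
Ct = 0.4833

0.4833


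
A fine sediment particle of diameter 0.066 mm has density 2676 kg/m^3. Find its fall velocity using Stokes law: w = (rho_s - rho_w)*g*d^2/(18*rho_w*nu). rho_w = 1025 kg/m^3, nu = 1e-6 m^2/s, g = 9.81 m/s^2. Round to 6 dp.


w = (rho_s - rho_w) * g * d^2 / (18 * rho_w * nu)
d = 0.066 mm = 0.000066 m
rho_s - rho_w = 2676 - 1025 = 1651
Numerator = 1651 * 9.81 * (0.000066)^2 = 0.000070551126
Denominator = 18 * 1025 * 1e-6 = 0.018450
w = 0.003824 m/s

0.003824


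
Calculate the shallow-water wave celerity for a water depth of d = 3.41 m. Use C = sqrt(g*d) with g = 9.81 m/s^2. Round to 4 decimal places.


Using the shallow-water approximation:
C = sqrt(g * d) = sqrt(9.81 * 3.41)
C = sqrt(33.4521)
C = 5.7838 m/s

5.7838


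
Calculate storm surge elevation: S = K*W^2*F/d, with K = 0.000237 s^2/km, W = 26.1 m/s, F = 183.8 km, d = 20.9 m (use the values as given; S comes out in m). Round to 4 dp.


S = K * W^2 * F / d
W^2 = 26.1^2 = 681.21
S = 0.000237 * 681.21 * 183.8 / 20.9
Numerator = 0.000237 * 681.21 * 183.8 = 29.673916
S = 29.673916 / 20.9 = 1.4198 m

1.4198


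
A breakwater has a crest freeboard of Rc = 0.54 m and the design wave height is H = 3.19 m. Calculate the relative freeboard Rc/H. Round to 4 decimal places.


Relative freeboard = Rc / H
= 0.54 / 3.19
= 0.1693

0.1693


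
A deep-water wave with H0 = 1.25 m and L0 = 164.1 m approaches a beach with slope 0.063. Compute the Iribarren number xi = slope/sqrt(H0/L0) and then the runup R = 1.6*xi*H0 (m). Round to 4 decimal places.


xi = slope / sqrt(H0/L0)
H0/L0 = 1.25/164.1 = 0.007617
sqrt(0.007617) = 0.087277
xi = 0.063 / 0.087277 = 0.721838
R = 1.6 * xi * H0 = 1.6 * 0.721838 * 1.25
R = 1.4437 m

1.4437


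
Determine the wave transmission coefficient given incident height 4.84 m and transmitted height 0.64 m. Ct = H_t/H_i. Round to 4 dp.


Ct = H_t / H_i
Ct = 0.64 / 4.84
Ct = 0.1322

0.1322


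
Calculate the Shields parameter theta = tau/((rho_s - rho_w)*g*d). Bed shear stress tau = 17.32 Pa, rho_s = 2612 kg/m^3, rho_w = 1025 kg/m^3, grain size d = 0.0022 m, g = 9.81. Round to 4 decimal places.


theta = tau / ((rho_s - rho_w) * g * d)
rho_s - rho_w = 2612 - 1025 = 1587
Denominator = 1587 * 9.81 * 0.0022 = 34.250634
theta = 17.32 / 34.250634
theta = 0.5057

0.5057


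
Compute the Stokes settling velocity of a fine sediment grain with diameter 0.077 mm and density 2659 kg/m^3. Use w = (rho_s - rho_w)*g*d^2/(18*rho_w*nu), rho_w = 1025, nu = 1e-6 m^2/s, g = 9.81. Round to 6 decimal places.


w = (rho_s - rho_w) * g * d^2 / (18 * rho_w * nu)
d = 0.077 mm = 0.000077 m
rho_s - rho_w = 2659 - 1025 = 1634
Numerator = 1634 * 9.81 * (0.000077)^2 = 0.000095039143
Denominator = 18 * 1025 * 1e-6 = 0.018450
w = 0.005151 m/s

0.005151


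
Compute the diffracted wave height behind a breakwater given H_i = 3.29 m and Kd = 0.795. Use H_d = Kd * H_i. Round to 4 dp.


H_d = Kd * H_i
H_d = 0.795 * 3.29
H_d = 2.6156 m

2.6156


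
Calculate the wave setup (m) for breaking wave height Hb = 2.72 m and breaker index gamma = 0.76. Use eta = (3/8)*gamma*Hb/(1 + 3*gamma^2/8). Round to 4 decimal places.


eta = (3/8) * gamma * Hb / (1 + 3*gamma^2/8)
Numerator = (3/8) * 0.76 * 2.72 = 0.775200
Denominator = 1 + 3*0.76^2/8 = 1 + 0.216600 = 1.216600
eta = 0.775200 / 1.216600
eta = 0.6372 m

0.6372


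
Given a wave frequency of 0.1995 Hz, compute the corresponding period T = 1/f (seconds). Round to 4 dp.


T = 1 / f
T = 1 / 0.1995
T = 5.0125 s

5.0125


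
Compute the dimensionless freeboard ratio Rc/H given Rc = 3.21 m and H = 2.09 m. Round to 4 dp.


Relative freeboard = Rc / H
= 3.21 / 2.09
= 1.5359

1.5359


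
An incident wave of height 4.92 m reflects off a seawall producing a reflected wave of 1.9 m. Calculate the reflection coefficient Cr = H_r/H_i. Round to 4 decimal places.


Cr = H_r / H_i
Cr = 1.9 / 4.92
Cr = 0.3862

0.3862


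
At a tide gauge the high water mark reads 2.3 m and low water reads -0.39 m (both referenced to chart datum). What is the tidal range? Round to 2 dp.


Tidal range = High water - Low water
Tidal range = 2.3 - (-0.39)
Tidal range = 2.69 m

2.69


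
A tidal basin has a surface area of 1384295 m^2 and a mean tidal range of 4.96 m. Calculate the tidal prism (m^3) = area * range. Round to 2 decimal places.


Tidal prism = Area * Tidal range
P = 1384295 * 4.96
P = 6866103.20 m^3

6866103.20


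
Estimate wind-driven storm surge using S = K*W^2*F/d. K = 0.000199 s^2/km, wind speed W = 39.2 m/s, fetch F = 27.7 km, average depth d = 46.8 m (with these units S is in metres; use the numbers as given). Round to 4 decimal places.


S = K * W^2 * F / d
W^2 = 39.2^2 = 1536.64
S = 0.000199 * 1536.64 * 27.7 / 46.8
Numerator = 0.000199 * 1536.64 * 27.7 = 8.470421
S = 8.470421 / 46.8 = 0.1810 m

0.1810


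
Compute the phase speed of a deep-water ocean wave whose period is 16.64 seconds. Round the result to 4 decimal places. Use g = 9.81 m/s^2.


We use the deep-water celerity formula:
C = g * T / (2 * pi)
C = 9.81 * 16.64 / (2 * 3.14159...)
C = 163.238400 / 6.283185
C = 25.9802 m/s

25.9802


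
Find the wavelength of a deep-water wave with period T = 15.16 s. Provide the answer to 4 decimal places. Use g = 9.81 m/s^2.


L0 = g * T^2 / (2 * pi)
L0 = 9.81 * 15.16^2 / (2 * pi)
L0 = 9.81 * 229.8256 / 6.28319
L0 = 2254.5891 / 6.28319
L0 = 358.8290 m

358.8290


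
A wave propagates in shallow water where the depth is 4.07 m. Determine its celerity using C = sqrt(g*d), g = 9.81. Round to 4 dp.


Using the shallow-water approximation:
C = sqrt(g * d) = sqrt(9.81 * 4.07)
C = sqrt(39.9267)
C = 6.3188 m/s

6.3188


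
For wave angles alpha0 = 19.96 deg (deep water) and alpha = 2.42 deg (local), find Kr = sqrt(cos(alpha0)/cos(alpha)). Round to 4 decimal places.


Kr = sqrt(cos(alpha0) / cos(alpha))
cos(19.96) = 0.939931
cos(2.42) = 0.999108
Kr = sqrt(0.939931 / 0.999108)
Kr = sqrt(0.940770)
Kr = 0.9699

0.9699


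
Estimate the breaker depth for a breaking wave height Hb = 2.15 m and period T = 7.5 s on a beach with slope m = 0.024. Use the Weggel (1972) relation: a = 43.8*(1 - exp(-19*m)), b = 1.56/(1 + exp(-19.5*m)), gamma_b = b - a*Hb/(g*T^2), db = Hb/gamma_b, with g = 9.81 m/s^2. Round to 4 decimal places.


a = 43.8 * (1 - exp(-19 * m))
exp(-19 * 0.024) = exp(-0.4560) = 0.633814
a = 43.8 * (1 - 0.633814) = 16.038954
b = 1.56 / (1 + exp(-19.5 * m))
exp(-19.5 * 0.024) = exp(-0.4680) = 0.626254
b = 1.56 / (1 + 0.626254) = 0.959260
Hb / (g * T^2) = 2.15 / (9.81 * 7.5^2) = 2.15 / 551.8125 = 0.00389625
gamma_b = b - a * Hb/(g*T^2) = 0.959260 - 16.038954 * 0.00389625 = 0.896768
db = Hb / gamma_b = 2.15 / 0.896768
db = 2.3975 m

2.3975


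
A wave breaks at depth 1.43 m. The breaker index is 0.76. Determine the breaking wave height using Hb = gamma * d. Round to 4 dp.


Hb = gamma * d
Hb = 0.76 * 1.43
Hb = 1.0868 m

1.0868


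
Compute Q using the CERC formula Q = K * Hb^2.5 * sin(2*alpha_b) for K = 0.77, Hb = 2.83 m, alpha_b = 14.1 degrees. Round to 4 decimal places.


Q = K * Hb^2.5 * sin(2 * alpha_b)
Hb^2.5 = 2.83^2.5 = 13.473055
sin(2 * 14.1) = sin(28.2) = 0.472551
Q = 0.77 * 13.473055 * 0.472551
Q = 4.9024 m^3/s

4.9024


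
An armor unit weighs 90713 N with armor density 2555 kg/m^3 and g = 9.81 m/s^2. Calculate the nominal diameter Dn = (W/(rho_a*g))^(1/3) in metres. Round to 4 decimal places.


V = W / (rho_a * g)
V = 90713 / (2555 * 9.81)
V = 90713 / 25064.55
V = 3.619175 m^3
Dn = V^(1/3) = 3.619175^(1/3)
Dn = 1.5353 m

1.5353


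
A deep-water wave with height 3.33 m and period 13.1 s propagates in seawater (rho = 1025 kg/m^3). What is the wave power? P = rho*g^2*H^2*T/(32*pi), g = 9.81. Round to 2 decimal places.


P = rho * g^2 * H^2 * T / (32 * pi)
P = 1025 * 9.81^2 * 3.33^2 * 13.1 / (32 * pi)
P = 1025 * 96.2361 * 11.0889 * 13.1 / 100.53096
P = 142535.09 W/m

142535.09


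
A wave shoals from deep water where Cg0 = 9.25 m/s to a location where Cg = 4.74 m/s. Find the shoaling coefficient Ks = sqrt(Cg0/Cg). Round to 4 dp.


Ks = sqrt(Cg0 / Cg)
Ks = sqrt(9.25 / 4.74)
Ks = sqrt(1.9515)
Ks = 1.3970

1.3970


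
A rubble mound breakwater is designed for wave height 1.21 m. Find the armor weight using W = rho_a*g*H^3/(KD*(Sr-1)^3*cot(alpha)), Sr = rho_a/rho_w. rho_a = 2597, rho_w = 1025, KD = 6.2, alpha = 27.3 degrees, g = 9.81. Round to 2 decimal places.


Sr = rho_a / rho_w = 2597 / 1025 = 2.533659
(Sr - 1) = 1.533659
(Sr - 1)^3 = 3.607331
cot(27.3) = 1 / tan(27.3) = 1 / 0.516138 = 1.937465
Numerator = 2597 * 9.81 * 1.21^3 = 45133.2978
Denominator = 6.2 * 3.607331 * 1.937465 = 43.332273
W = 45133.2978 / 43.332273
W = 1041.56 N

1041.56


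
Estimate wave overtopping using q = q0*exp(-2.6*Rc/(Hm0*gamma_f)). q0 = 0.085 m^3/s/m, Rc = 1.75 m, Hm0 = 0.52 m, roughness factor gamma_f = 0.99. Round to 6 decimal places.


q = q0 * exp(-2.6 * Rc / (Hm0 * gamma_f))
Exponent = -2.6 * 1.75 / (0.52 * 0.99)
= -2.6 * 1.75 / 0.5148
= -8.838384
exp(-8.838384) = 0.000145
q = 0.085 * 0.000145
q = 0.000012 m^3/s/m

0.000012


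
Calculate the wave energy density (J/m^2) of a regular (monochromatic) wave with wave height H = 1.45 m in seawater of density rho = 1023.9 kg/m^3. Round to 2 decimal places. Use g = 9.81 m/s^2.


E = (1/8) * rho * g * H^2
E = (1/8) * 1023.9 * 9.81 * 1.45^2
E = 0.125 * 1023.9 * 9.81 * 2.1025
E = 2639.81 J/m^2

2639.81


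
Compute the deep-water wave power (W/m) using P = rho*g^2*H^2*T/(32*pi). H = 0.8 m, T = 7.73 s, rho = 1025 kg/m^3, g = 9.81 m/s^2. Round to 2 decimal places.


P = rho * g^2 * H^2 * T / (32 * pi)
P = 1025 * 9.81^2 * 0.8^2 * 7.73 / (32 * pi)
P = 1025 * 96.2361 * 0.6400 * 7.73 / 100.53096
P = 4854.24 W/m

4854.24


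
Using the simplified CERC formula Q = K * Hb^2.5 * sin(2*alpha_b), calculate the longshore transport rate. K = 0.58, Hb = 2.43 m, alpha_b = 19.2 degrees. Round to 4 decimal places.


Q = K * Hb^2.5 * sin(2 * alpha_b)
Hb^2.5 = 2.43^2.5 = 9.204828
sin(2 * 19.2) = sin(38.4) = 0.621148
Q = 0.58 * 9.204828 * 0.621148
Q = 3.3162 m^3/s

3.3162


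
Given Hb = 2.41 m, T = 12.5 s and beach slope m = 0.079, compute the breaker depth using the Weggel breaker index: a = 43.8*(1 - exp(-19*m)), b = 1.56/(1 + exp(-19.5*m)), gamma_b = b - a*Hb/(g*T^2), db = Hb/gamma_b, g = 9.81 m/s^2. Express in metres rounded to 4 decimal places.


a = 43.8 * (1 - exp(-19 * m))
exp(-19 * 0.079) = exp(-1.5010) = 0.222907
a = 43.8 * (1 - 0.222907) = 34.036667
b = 1.56 / (1 + exp(-19.5 * m))
exp(-19.5 * 0.079) = exp(-1.5405) = 0.214274
b = 1.56 / (1 + 0.214274) = 1.284718
Hb / (g * T^2) = 2.41 / (9.81 * 12.5^2) = 2.41 / 1532.8125 = 0.00157227
gamma_b = b - a * Hb/(g*T^2) = 1.284718 - 34.036667 * 0.00157227 = 1.231203
db = Hb / gamma_b = 2.41 / 1.231203
db = 1.9574 m

1.9574


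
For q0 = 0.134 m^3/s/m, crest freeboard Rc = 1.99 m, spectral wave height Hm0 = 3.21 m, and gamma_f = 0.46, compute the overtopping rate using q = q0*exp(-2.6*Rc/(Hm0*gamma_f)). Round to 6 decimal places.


q = q0 * exp(-2.6 * Rc / (Hm0 * gamma_f))
Exponent = -2.6 * 1.99 / (3.21 * 0.46)
= -2.6 * 1.99 / 1.4766
= -3.503996
exp(-3.503996) = 0.030077
q = 0.134 * 0.030077
q = 0.004030 m^3/s/m

0.004030


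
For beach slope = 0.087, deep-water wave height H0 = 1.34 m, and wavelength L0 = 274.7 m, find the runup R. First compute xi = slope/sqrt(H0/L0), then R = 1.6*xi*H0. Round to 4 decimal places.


xi = slope / sqrt(H0/L0)
H0/L0 = 1.34/274.7 = 0.004878
sqrt(0.004878) = 0.069843
xi = 0.087 / 0.069843 = 1.245650
R = 1.6 * xi * H0 = 1.6 * 1.245650 * 1.34
R = 2.6707 m

2.6707


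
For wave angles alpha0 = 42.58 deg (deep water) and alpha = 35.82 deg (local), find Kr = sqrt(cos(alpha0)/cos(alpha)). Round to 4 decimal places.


Kr = sqrt(cos(alpha0) / cos(alpha))
cos(42.58) = 0.736333
cos(35.82) = 0.810860
Kr = sqrt(0.736333 / 0.810860)
Kr = sqrt(0.908090)
Kr = 0.9529

0.9529


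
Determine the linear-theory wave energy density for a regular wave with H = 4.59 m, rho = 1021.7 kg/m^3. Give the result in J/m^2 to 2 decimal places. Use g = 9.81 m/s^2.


E = (1/8) * rho * g * H^2
E = (1/8) * 1021.7 * 9.81 * 4.59^2
E = 0.125 * 1021.7 * 9.81 * 21.0681
E = 26395.37 J/m^2

26395.37


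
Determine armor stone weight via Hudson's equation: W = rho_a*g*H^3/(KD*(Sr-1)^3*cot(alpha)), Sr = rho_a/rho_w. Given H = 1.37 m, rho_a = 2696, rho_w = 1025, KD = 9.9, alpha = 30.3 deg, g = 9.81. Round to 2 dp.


Sr = rho_a / rho_w = 2696 / 1025 = 2.630244
(Sr - 1) = 1.630244
(Sr - 1)^3 = 4.332691
cot(30.3) = 1 / tan(30.3) = 1 / 0.584353 = 1.711295
Numerator = 2696 * 9.81 * 1.37^3 = 68006.5270
Denominator = 9.9 * 4.332691 * 1.711295 = 73.403675
W = 68006.5270 / 73.403675
W = 926.47 N

926.47


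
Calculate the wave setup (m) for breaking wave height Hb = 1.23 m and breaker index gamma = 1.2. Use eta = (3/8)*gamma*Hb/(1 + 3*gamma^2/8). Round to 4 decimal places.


eta = (3/8) * gamma * Hb / (1 + 3*gamma^2/8)
Numerator = (3/8) * 1.2 * 1.23 = 0.553500
Denominator = 1 + 3*1.2^2/8 = 1 + 0.540000 = 1.540000
eta = 0.553500 / 1.540000
eta = 0.3594 m

0.3594


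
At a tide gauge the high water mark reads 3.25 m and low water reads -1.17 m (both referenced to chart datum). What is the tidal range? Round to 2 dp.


Tidal range = High water - Low water
Tidal range = 3.25 - (-1.17)
Tidal range = 4.42 m

4.42


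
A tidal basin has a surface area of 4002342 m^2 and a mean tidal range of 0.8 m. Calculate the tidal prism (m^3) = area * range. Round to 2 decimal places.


Tidal prism = Area * Tidal range
P = 4002342 * 0.8
P = 3201873.60 m^3

3201873.60


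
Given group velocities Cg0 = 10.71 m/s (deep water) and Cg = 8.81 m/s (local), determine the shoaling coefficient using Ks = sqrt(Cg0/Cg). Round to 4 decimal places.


Ks = sqrt(Cg0 / Cg)
Ks = sqrt(10.71 / 8.81)
Ks = sqrt(1.2157)
Ks = 1.1026

1.1026


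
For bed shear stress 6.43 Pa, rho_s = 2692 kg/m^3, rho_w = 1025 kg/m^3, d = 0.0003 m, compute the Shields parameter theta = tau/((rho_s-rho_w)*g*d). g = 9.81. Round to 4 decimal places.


theta = tau / ((rho_s - rho_w) * g * d)
rho_s - rho_w = 2692 - 1025 = 1667
Denominator = 1667 * 9.81 * 0.0003 = 4.905981
theta = 6.43 / 4.905981
theta = 1.3106

1.3106


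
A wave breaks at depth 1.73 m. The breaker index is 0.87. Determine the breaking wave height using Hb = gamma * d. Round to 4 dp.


Hb = gamma * d
Hb = 0.87 * 1.73
Hb = 1.5051 m

1.5051


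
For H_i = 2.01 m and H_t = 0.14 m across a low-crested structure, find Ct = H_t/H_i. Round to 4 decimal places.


Ct = H_t / H_i
Ct = 0.14 / 2.01
Ct = 0.0697

0.0697


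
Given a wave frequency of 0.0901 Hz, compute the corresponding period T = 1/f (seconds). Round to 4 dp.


T = 1 / f
T = 1 / 0.0901
T = 11.0988 s

11.0988


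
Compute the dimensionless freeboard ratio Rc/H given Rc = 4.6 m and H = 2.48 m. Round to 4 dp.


Relative freeboard = Rc / H
= 4.6 / 2.48
= 1.8548

1.8548


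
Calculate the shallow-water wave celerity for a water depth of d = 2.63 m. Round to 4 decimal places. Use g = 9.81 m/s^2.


Using the shallow-water approximation:
C = sqrt(g * d) = sqrt(9.81 * 2.63)
C = sqrt(25.8003)
C = 5.0794 m/s

5.0794


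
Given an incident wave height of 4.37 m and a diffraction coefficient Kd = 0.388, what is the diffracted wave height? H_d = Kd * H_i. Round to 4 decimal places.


H_d = Kd * H_i
H_d = 0.388 * 4.37
H_d = 1.6956 m

1.6956


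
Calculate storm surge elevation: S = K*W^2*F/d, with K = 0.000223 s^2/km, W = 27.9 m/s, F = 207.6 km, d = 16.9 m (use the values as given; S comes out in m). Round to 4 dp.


S = K * W^2 * F / d
W^2 = 27.9^2 = 778.41
S = 0.000223 * 778.41 * 207.6 / 16.9
Numerator = 0.000223 * 778.41 * 207.6 = 36.036335
S = 36.036335 / 16.9 = 2.1323 m

2.1323


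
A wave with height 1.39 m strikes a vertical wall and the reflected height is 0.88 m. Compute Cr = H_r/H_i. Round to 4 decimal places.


Cr = H_r / H_i
Cr = 0.88 / 1.39
Cr = 0.6331

0.6331


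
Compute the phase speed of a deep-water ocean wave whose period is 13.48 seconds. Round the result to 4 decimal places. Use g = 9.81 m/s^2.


We use the deep-water celerity formula:
C = g * T / (2 * pi)
C = 9.81 * 13.48 / (2 * 3.14159...)
C = 132.238800 / 6.283185
C = 21.0465 m/s

21.0465


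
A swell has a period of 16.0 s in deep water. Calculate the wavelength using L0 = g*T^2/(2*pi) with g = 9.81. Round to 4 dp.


L0 = g * T^2 / (2 * pi)
L0 = 9.81 * 16.0^2 / (2 * pi)
L0 = 9.81 * 256.0000 / 6.28319
L0 = 2511.3600 / 6.28319
L0 = 399.6954 m

399.6954


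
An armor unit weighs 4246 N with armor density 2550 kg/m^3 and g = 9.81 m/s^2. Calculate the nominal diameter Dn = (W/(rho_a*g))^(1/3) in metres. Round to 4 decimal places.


V = W / (rho_a * g)
V = 4246 / (2550 * 9.81)
V = 4246 / 25015.50
V = 0.169735 m^3
Dn = V^(1/3) = 0.169735^(1/3)
Dn = 0.5537 m

0.5537


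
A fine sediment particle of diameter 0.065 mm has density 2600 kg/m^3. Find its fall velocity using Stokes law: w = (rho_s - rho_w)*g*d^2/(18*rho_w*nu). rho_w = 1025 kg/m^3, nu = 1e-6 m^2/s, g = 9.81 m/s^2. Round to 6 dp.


w = (rho_s - rho_w) * g * d^2 / (18 * rho_w * nu)
d = 0.065 mm = 0.000065 m
rho_s - rho_w = 2600 - 1025 = 1575
Numerator = 1575 * 9.81 * (0.000065)^2 = 0.000065279419
Denominator = 18 * 1025 * 1e-6 = 0.018450
w = 0.003538 m/s

0.003538


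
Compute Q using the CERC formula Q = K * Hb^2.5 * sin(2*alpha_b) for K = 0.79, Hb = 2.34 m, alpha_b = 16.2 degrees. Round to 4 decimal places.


Q = K * Hb^2.5 * sin(2 * alpha_b)
Hb^2.5 = 2.34^2.5 = 8.376057
sin(2 * 16.2) = sin(32.4) = 0.535827
Q = 0.79 * 8.376057 * 0.535827
Q = 3.5456 m^3/s

3.5456


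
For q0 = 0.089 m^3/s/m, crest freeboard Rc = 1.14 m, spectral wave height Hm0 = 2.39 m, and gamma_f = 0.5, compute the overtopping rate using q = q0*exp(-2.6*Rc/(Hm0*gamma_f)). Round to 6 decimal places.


q = q0 * exp(-2.6 * Rc / (Hm0 * gamma_f))
Exponent = -2.6 * 1.14 / (2.39 * 0.5)
= -2.6 * 1.14 / 1.1950
= -2.480335
exp(-2.480335) = 0.083715
q = 0.089 * 0.083715
q = 0.007451 m^3/s/m

0.007451


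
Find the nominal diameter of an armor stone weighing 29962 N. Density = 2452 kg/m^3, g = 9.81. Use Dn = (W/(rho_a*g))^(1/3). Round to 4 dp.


V = W / (rho_a * g)
V = 29962 / (2452 * 9.81)
V = 29962 / 24054.12
V = 1.245608 m^3
Dn = V^(1/3) = 1.245608^(1/3)
Dn = 1.0760 m

1.0760


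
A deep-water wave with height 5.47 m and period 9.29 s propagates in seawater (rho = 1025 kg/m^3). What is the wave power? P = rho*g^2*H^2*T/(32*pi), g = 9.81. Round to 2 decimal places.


P = rho * g^2 * H^2 * T / (32 * pi)
P = 1025 * 9.81^2 * 5.47^2 * 9.29 / (32 * pi)
P = 1025 * 96.2361 * 29.9209 * 9.29 / 100.53096
P = 272742.24 W/m

272742.24


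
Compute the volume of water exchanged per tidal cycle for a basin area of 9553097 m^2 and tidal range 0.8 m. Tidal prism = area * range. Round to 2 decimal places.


Tidal prism = Area * Tidal range
P = 9553097 * 0.8
P = 7642477.60 m^3

7642477.60


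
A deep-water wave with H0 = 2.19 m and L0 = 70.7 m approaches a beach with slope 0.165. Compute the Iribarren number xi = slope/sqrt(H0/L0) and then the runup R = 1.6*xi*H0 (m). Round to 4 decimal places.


xi = slope / sqrt(H0/L0)
H0/L0 = 2.19/70.7 = 0.030976
sqrt(0.030976) = 0.176000
xi = 0.165 / 0.176000 = 0.937501
R = 1.6 * xi * H0 = 1.6 * 0.937501 * 2.19
R = 3.2850 m

3.2850


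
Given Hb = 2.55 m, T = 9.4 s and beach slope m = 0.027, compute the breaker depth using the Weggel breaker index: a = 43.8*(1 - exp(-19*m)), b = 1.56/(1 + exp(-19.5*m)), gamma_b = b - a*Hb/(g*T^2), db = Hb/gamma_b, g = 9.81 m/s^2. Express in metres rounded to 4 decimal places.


a = 43.8 * (1 - exp(-19 * m))
exp(-19 * 0.027) = exp(-0.5130) = 0.598697
a = 43.8 * (1 - 0.598697) = 17.577081
b = 1.56 / (1 + exp(-19.5 * m))
exp(-19.5 * 0.027) = exp(-0.5265) = 0.590669
b = 1.56 / (1 + 0.590669) = 0.980720
Hb / (g * T^2) = 2.55 / (9.81 * 9.4^2) = 2.55 / 866.8116 = 0.00294182
gamma_b = b - a * Hb/(g*T^2) = 0.980720 - 17.577081 * 0.00294182 = 0.929011
db = Hb / gamma_b = 2.55 / 0.929011
db = 2.7449 m

2.7449


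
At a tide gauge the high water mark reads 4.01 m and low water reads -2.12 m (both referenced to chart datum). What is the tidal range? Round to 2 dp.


Tidal range = High water - Low water
Tidal range = 4.01 - (-2.12)
Tidal range = 6.13 m

6.13


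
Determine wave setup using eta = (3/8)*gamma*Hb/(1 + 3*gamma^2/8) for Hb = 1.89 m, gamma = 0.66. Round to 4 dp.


eta = (3/8) * gamma * Hb / (1 + 3*gamma^2/8)
Numerator = (3/8) * 0.66 * 1.89 = 0.467775
Denominator = 1 + 3*0.66^2/8 = 1 + 0.163350 = 1.163350
eta = 0.467775 / 1.163350
eta = 0.4021 m

0.4021


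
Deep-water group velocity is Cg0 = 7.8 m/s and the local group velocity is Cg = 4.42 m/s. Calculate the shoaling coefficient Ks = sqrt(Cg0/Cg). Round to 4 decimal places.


Ks = sqrt(Cg0 / Cg)
Ks = sqrt(7.8 / 4.42)
Ks = sqrt(1.7647)
Ks = 1.3284

1.3284


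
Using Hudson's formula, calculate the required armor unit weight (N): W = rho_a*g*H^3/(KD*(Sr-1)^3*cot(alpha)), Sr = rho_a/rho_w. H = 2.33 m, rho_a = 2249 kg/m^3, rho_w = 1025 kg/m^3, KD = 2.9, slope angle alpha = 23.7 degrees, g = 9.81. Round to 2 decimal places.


Sr = rho_a / rho_w = 2249 / 1025 = 2.194146
(Sr - 1) = 1.194146
(Sr - 1)^3 = 1.702835
cot(23.7) = 1 / tan(23.7) = 1 / 0.438969 = 2.278064
Numerator = 2249 * 9.81 * 2.33^3 = 279078.4009
Denominator = 2.9 * 1.702835 * 2.278064 = 11.249585
W = 279078.4009 / 11.249585
W = 24807.88 N

24807.88


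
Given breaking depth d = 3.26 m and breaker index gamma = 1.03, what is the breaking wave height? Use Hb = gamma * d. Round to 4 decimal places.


Hb = gamma * d
Hb = 1.03 * 3.26
Hb = 3.3578 m

3.3578


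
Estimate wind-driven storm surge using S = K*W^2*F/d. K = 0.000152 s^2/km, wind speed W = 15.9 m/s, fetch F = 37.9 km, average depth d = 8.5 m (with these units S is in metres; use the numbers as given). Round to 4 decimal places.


S = K * W^2 * F / d
W^2 = 15.9^2 = 252.81
S = 0.000152 * 252.81 * 37.9 / 8.5
Numerator = 0.000152 * 252.81 * 37.9 = 1.456388
S = 1.456388 / 8.5 = 0.1713 m

0.1713


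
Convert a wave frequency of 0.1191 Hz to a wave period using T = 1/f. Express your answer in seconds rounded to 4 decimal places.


T = 1 / f
T = 1 / 0.1191
T = 8.3963 s

8.3963


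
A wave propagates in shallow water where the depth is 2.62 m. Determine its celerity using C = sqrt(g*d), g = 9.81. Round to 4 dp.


Using the shallow-water approximation:
C = sqrt(g * d) = sqrt(9.81 * 2.62)
C = sqrt(25.7022)
C = 5.0697 m/s

5.0697


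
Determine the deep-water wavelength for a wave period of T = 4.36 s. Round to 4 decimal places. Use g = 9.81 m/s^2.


L0 = g * T^2 / (2 * pi)
L0 = 9.81 * 4.36^2 / (2 * pi)
L0 = 9.81 * 19.0096 / 6.28319
L0 = 186.4842 / 6.28319
L0 = 29.6799 m

29.6799


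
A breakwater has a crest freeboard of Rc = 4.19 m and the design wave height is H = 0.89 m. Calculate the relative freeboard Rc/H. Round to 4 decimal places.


Relative freeboard = Rc / H
= 4.19 / 0.89
= 4.7079

4.7079


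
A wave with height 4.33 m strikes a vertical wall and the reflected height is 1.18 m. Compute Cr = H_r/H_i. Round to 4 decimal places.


Cr = H_r / H_i
Cr = 1.18 / 4.33
Cr = 0.2725

0.2725


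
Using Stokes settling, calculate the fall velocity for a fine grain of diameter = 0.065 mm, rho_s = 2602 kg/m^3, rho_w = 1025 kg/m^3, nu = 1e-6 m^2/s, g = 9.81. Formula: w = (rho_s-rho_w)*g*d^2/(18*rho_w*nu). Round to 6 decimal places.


w = (rho_s - rho_w) * g * d^2 / (18 * rho_w * nu)
d = 0.065 mm = 0.000065 m
rho_s - rho_w = 2602 - 1025 = 1577
Numerator = 1577 * 9.81 * (0.000065)^2 = 0.000065362313
Denominator = 18 * 1025 * 1e-6 = 0.018450
w = 0.003543 m/s

0.003543


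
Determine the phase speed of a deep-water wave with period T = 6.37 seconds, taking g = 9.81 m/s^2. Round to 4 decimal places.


We use the deep-water celerity formula:
C = g * T / (2 * pi)
C = 9.81 * 6.37 / (2 * 3.14159...)
C = 62.489700 / 6.283185
C = 9.9455 m/s

9.9455


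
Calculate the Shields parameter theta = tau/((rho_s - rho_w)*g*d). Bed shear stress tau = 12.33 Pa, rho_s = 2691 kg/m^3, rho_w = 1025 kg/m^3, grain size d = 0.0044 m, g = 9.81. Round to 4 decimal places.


theta = tau / ((rho_s - rho_w) * g * d)
rho_s - rho_w = 2691 - 1025 = 1666
Denominator = 1666 * 9.81 * 0.0044 = 71.911224
theta = 12.33 / 71.911224
theta = 0.1715

0.1715


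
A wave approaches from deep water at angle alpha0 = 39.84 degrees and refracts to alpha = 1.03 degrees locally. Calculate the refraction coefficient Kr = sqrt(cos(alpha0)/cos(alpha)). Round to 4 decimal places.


Kr = sqrt(cos(alpha0) / cos(alpha))
cos(39.84) = 0.767836
cos(1.03) = 0.999838
Kr = sqrt(0.767836 / 0.999838)
Kr = sqrt(0.767961)
Kr = 0.8763

0.8763


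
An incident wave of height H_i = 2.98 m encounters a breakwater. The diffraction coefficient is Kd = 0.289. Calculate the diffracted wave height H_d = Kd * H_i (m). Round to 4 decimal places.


H_d = Kd * H_i
H_d = 0.289 * 2.98
H_d = 0.8612 m

0.8612


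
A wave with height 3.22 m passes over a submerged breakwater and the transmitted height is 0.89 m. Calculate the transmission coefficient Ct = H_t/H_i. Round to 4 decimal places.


Ct = H_t / H_i
Ct = 0.89 / 3.22
Ct = 0.2764

0.2764


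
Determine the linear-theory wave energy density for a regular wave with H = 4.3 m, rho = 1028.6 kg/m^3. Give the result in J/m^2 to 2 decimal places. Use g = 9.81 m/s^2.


E = (1/8) * rho * g * H^2
E = (1/8) * 1028.6 * 9.81 * 4.3^2
E = 0.125 * 1028.6 * 9.81 * 18.4900
E = 23321.82 J/m^2

23321.82


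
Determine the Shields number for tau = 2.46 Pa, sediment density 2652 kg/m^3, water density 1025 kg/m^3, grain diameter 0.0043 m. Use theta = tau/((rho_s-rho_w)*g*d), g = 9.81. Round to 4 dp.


theta = tau / ((rho_s - rho_w) * g * d)
rho_s - rho_w = 2652 - 1025 = 1627
Denominator = 1627 * 9.81 * 0.0043 = 68.631741
theta = 2.46 / 68.631741
theta = 0.0358

0.0358


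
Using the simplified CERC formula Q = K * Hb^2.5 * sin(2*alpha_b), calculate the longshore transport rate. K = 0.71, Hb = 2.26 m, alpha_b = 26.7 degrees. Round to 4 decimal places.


Q = K * Hb^2.5 * sin(2 * alpha_b)
Hb^2.5 = 2.26^2.5 = 7.678406
sin(2 * 26.7) = sin(53.4) = 0.802817
Q = 0.71 * 7.678406 * 0.802817
Q = 4.3767 m^3/s

4.3767


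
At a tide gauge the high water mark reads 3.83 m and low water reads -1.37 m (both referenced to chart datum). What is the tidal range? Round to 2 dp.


Tidal range = High water - Low water
Tidal range = 3.83 - (-1.37)
Tidal range = 5.20 m

5.20


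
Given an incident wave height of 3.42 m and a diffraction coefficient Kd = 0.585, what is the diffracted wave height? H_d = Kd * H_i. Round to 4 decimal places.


H_d = Kd * H_i
H_d = 0.585 * 3.42
H_d = 2.0007 m

2.0007


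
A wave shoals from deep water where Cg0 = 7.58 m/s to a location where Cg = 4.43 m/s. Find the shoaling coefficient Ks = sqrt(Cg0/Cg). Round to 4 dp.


Ks = sqrt(Cg0 / Cg)
Ks = sqrt(7.58 / 4.43)
Ks = sqrt(1.7111)
Ks = 1.3081

1.3081


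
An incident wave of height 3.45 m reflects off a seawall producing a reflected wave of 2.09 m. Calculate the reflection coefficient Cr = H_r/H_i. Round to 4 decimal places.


Cr = H_r / H_i
Cr = 2.09 / 3.45
Cr = 0.6058

0.6058


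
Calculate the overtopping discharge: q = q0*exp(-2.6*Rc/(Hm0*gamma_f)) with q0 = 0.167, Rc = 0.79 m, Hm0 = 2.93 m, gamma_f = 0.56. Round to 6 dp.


q = q0 * exp(-2.6 * Rc / (Hm0 * gamma_f))
Exponent = -2.6 * 0.79 / (2.93 * 0.56)
= -2.6 * 0.79 / 1.6408
= -1.251828
exp(-1.251828) = 0.285981
q = 0.167 * 0.285981
q = 0.047759 m^3/s/m

0.047759


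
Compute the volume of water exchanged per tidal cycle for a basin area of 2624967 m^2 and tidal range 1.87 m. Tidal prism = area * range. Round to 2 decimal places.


Tidal prism = Area * Tidal range
P = 2624967 * 1.87
P = 4908688.29 m^3

4908688.29


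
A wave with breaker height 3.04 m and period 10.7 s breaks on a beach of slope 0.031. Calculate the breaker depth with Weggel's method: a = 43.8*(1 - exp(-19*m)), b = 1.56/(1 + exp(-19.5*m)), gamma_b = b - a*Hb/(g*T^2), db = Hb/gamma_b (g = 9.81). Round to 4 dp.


a = 43.8 * (1 - exp(-19 * m))
exp(-19 * 0.031) = exp(-0.5890) = 0.554882
a = 43.8 * (1 - 0.554882) = 19.496173
b = 1.56 / (1 + exp(-19.5 * m))
exp(-19.5 * 0.031) = exp(-0.6045) = 0.546348
b = 1.56 / (1 + 0.546348) = 1.008829
Hb / (g * T^2) = 3.04 / (9.81 * 10.7^2) = 3.04 / 1123.1469 = 0.00270668
gamma_b = b - a * Hb/(g*T^2) = 1.008829 - 19.496173 * 0.00270668 = 0.956059
db = Hb / gamma_b = 3.04 / 0.956059
db = 3.1797 m

3.1797


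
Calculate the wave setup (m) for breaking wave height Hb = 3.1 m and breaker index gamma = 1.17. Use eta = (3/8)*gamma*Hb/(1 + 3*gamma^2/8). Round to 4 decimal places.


eta = (3/8) * gamma * Hb / (1 + 3*gamma^2/8)
Numerator = (3/8) * 1.17 * 3.1 = 1.360125
Denominator = 1 + 3*1.17^2/8 = 1 + 0.513338 = 1.513338
eta = 1.360125 / 1.513338
eta = 0.8988 m

0.8988


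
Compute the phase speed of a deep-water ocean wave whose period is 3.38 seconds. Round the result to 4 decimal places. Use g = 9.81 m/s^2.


We use the deep-water celerity formula:
C = g * T / (2 * pi)
C = 9.81 * 3.38 / (2 * 3.14159...)
C = 33.157800 / 6.283185
C = 5.2772 m/s

5.2772


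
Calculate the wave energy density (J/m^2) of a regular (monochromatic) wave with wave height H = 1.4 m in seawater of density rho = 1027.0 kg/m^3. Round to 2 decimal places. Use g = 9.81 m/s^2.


E = (1/8) * rho * g * H^2
E = (1/8) * 1027.0 * 9.81 * 1.4^2
E = 0.125 * 1027.0 * 9.81 * 1.9600
E = 2468.34 J/m^2

2468.34


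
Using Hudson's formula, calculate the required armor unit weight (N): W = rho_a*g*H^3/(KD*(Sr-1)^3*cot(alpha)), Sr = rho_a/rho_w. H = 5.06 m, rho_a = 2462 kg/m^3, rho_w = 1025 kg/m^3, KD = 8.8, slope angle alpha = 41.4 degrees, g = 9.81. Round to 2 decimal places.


Sr = rho_a / rho_w = 2462 / 1025 = 2.401951
(Sr - 1) = 1.401951
(Sr - 1)^3 = 2.755489
cot(41.4) = 1 / tan(41.4) = 1 / 0.881619 = 1.134277
Numerator = 2462 * 9.81 * 5.06^3 = 3129021.9268
Denominator = 8.8 * 2.755489 * 1.134277 = 27.504303
W = 3129021.9268 / 27.504303
W = 113764.82 N

113764.82


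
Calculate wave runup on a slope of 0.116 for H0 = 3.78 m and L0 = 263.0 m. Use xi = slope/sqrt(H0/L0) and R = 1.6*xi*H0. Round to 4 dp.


xi = slope / sqrt(H0/L0)
H0/L0 = 3.78/263.0 = 0.014373
sqrt(0.014373) = 0.119886
xi = 0.116 / 0.119886 = 0.967587
R = 1.6 * xi * H0 = 1.6 * 0.967587 * 3.78
R = 5.8520 m

5.8520


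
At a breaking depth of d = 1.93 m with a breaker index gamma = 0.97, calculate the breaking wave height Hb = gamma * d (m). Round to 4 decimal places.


Hb = gamma * d
Hb = 0.97 * 1.93
Hb = 1.8721 m

1.8721


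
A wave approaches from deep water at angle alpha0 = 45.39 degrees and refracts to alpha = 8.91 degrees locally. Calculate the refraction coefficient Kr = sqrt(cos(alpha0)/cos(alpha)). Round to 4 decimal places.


Kr = sqrt(cos(alpha0) / cos(alpha))
cos(45.39) = 0.702277
cos(8.91) = 0.987933
Kr = sqrt(0.702277 / 0.987933)
Kr = sqrt(0.710855)
Kr = 0.8431

0.8431


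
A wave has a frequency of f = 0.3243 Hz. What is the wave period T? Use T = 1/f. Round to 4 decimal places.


T = 1 / f
T = 1 / 0.3243
T = 3.0836 s

3.0836


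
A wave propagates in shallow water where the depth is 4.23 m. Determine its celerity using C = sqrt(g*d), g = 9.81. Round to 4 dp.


Using the shallow-water approximation:
C = sqrt(g * d) = sqrt(9.81 * 4.23)
C = sqrt(41.4963)
C = 6.4418 m/s

6.4418


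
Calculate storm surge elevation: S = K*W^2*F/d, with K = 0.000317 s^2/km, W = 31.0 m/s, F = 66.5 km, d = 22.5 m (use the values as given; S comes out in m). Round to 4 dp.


S = K * W^2 * F / d
W^2 = 31.0^2 = 961.00
S = 0.000317 * 961.00 * 66.5 / 22.5
Numerator = 0.000317 * 961.00 * 66.5 = 20.258360
S = 20.258360 / 22.5 = 0.9004 m

0.9004


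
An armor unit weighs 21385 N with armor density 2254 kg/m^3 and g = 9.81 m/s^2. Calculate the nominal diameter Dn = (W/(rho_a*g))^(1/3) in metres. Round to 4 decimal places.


V = W / (rho_a * g)
V = 21385 / (2254 * 9.81)
V = 21385 / 22111.74
V = 0.967133 m^3
Dn = V^(1/3) = 0.967133^(1/3)
Dn = 0.9889 m

0.9889


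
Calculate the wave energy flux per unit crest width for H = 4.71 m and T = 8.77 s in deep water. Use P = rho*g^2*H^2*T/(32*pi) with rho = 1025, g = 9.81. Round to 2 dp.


P = rho * g^2 * H^2 * T / (32 * pi)
P = 1025 * 9.81^2 * 4.71^2 * 8.77 / (32 * pi)
P = 1025 * 96.2361 * 22.1841 * 8.77 / 100.53096
P = 190898.90 W/m

190898.90


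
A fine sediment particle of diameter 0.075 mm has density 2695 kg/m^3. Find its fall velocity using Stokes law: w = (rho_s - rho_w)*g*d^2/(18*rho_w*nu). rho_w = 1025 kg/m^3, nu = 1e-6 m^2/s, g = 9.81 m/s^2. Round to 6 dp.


w = (rho_s - rho_w) * g * d^2 / (18 * rho_w * nu)
d = 0.075 mm = 0.000075 m
rho_s - rho_w = 2695 - 1025 = 1670
Numerator = 1670 * 9.81 * (0.000075)^2 = 0.000092152687
Denominator = 18 * 1025 * 1e-6 = 0.018450
w = 0.004995 m/s

0.004995


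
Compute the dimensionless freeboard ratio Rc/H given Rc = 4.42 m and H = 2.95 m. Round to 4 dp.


Relative freeboard = Rc / H
= 4.42 / 2.95
= 1.4983

1.4983


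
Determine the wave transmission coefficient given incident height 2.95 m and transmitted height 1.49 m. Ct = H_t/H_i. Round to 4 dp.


Ct = H_t / H_i
Ct = 1.49 / 2.95
Ct = 0.5051

0.5051
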